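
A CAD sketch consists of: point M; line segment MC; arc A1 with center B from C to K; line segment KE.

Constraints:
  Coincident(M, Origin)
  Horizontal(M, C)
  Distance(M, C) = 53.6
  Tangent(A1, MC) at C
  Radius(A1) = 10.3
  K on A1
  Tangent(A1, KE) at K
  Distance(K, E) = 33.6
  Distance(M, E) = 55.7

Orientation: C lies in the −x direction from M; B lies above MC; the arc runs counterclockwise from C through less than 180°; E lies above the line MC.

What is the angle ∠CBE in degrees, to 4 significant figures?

152.3°

Checks: |BK| = 10.30 ✓; ∠(BK, KE) = 90.00° ✓; |KE| = 33.60 ✓; |ME| = 55.70 ✓.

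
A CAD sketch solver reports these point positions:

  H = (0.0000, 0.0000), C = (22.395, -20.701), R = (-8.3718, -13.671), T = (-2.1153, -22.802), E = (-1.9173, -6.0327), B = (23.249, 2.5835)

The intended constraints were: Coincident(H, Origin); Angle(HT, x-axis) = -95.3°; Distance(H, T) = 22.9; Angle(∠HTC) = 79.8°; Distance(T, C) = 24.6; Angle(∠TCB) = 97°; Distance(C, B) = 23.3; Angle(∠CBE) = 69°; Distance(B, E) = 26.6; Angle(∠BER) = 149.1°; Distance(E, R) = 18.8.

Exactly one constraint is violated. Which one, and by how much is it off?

Distance(E, R) = 18.8 — off by 8.80.

H = (0.00, 0.00) ✓; HT at -95.30° ✓; |HT| = 22.90 ✓; ∠HTC = 79.80° ✓; |TC| = 24.60 ✓; ∠TCB = 97.00° ✓; |CB| = 23.30 ✓; ∠CBE = 69.00° ✓; |BE| = 26.60 ✓; ∠BER = 149.1° ✓; |ER| = 10.00 ✗.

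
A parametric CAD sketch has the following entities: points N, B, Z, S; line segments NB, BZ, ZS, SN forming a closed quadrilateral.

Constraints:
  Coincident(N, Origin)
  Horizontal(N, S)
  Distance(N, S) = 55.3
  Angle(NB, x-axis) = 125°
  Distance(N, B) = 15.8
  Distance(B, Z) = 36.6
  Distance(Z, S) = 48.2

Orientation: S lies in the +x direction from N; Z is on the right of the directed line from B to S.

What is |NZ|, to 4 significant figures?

20.83

N is at the origin; NS is horizontal with |NS| = 55.3 and S in +x, so S = (55.3, 0). NB runs at 125.0° with |NB| = 15.8, so B = (-9.063, 12.94). Z is determined by |BZ| = 36.6 and |ZS| = 48.2 together: it lies at the intersection of circle(B, 36.6) and circle(S, 48.2). With |BS| = 65.65, the foot of the radical line on BS is 25.33 from B and the perpendicular offset is √(36.6² − 25.33²) = 26.42. Taking the right-of-BS solution: Z = (10.57, -17.95).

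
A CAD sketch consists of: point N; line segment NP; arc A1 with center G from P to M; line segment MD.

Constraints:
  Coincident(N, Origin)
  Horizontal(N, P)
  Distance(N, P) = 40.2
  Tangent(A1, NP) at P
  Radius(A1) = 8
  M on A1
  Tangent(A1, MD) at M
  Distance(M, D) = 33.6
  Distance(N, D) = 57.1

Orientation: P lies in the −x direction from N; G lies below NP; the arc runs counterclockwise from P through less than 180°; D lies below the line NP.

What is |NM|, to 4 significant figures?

48.96

Checks: |NP| = 40.20 ✓; |GM| = 8.000 ✓; ∠(GM, MD) = 90.00° ✓; |MD| = 33.60 ✓; |ND| = 57.10 ✓.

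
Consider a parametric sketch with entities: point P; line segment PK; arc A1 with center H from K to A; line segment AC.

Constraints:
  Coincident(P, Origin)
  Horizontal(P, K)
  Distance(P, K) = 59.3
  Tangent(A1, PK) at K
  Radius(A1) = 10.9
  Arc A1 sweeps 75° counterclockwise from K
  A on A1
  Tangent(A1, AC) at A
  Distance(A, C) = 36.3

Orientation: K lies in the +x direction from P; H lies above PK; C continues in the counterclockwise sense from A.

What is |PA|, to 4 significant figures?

70.29

Since A1 is tangent to PK there, HK ⟂ PK, so H = K + (0, 10.9) = (59.30, 10.90). On A1, K sits at bearing -90° from H; a 75° counterclockwise sweep puts A at bearing -15°, so A = H + 10.9·(cos -15°, sin -15°) = (69.83, 8.079). Then |PA| = |A − P| = 70.29.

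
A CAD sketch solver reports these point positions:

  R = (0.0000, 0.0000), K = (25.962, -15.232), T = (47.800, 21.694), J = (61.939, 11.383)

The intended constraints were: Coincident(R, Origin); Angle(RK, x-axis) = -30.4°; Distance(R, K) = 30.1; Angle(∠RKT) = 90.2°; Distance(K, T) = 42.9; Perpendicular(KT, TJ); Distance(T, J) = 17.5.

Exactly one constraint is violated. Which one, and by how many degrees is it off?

Perpendicular(KT, TJ) — off by 5.50°.

R = (0.00, 0.00) ✓; RK at -30.40° ✓; |RK| = 30.10 ✓; ∠RKT = 90.20° ✓; |KT| = 42.90 ✓; ∠(KT, TJ) = 95.50° ✗; |TJ| = 17.50 ✓.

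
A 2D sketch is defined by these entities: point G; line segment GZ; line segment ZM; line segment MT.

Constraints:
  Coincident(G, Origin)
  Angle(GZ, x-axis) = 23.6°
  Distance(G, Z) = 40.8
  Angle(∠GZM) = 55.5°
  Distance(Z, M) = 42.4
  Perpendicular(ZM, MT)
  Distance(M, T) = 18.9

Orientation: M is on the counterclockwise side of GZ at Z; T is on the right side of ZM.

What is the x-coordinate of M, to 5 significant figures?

1.3912

G is at the origin; GZ runs at 23.6° with length 40.8, so Z = 40.8·(cos 23.6°, sin 23.6°) = (37.388, 16.334). ∠GZM = 55.5°, so ZM runs at 23.6° + (180° − 55.5°) = 148.10° from the x-axis; with |ZM| = 42.4, M = Z + 42.4·(cos 148.10°, sin 148.10°) = (1.3912, 38.740). So M.x = 1.3912.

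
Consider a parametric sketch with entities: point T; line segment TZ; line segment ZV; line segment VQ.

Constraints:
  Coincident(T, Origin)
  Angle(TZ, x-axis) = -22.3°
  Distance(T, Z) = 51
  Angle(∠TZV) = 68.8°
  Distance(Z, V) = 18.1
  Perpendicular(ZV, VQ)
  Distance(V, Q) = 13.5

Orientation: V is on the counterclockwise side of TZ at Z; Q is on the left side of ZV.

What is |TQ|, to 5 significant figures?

34.050

∠TZV = 68.8°, so ZV runs at -22.3° + (180° − 68.8°) = 88.900° from the x-axis; with |ZV| = 18.1, V = Z + 18.1·(cos 88.900°, sin 88.900°) = (47.533, -1.2556). ZV ⟂ VQ; with |VQ| = 13.5 on the left of ZV, Q = V + 13.5·(-0.99982, 0.019197) = (34.036, -0.99643). Then |TQ| = |Q − T| = 34.050.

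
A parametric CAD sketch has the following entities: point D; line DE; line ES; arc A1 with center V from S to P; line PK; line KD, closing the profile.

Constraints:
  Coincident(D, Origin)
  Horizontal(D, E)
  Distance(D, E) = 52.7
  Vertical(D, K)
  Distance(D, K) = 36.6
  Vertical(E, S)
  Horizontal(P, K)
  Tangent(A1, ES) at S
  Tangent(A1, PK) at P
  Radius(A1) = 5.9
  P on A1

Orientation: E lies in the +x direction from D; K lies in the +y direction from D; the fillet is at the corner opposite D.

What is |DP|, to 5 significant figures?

59.412

D is at the origin; DE is horizontal with |DE| = 52.7 and E on the +x side, so E = (52.700, 0.0000). DK is vertical with |DK| = 36.6 and K on the +y side, so K = (0.0000, 36.600). The virtual corner opposite D is at (52.700, 36.600). Since A1 is tangent to ES there, VS ⟂ ES and since A1 is tangent to PK there, VP ⟂ PK, with radius 5.9, so the center V sits 5.9 in from both sides at V = (46.800, 30.700). That places the tangent points at S = (52.700, 30.700) on ES and P = (46.800, 36.600) on PK. Then |DP| = |P − D| = 59.412.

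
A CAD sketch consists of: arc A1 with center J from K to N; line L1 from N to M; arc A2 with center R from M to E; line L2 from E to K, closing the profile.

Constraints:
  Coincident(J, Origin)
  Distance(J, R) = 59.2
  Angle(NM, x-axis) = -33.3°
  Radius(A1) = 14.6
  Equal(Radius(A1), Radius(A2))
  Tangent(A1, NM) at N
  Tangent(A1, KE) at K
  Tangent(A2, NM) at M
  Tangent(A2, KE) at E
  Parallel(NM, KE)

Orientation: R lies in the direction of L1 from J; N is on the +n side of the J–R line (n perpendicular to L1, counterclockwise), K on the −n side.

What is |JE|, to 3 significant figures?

61.0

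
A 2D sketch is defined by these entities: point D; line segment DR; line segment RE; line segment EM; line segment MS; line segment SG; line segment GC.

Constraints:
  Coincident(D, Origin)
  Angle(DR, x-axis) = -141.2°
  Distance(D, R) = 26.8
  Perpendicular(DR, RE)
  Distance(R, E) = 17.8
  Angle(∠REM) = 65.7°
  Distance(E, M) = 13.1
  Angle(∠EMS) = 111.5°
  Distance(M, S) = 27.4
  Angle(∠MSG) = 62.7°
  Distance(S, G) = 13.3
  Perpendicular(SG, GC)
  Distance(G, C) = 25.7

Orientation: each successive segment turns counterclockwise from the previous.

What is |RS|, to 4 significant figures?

18.33

D is at the origin; DR runs at -141.2° with length 26.8, so R = (-20.89, -16.79). DR ⟂ RE, so RE runs at -51.20°; with |RE| = 17.8, E = (-9.733, -30.67). ∠REM = 65.7° gives EM at 63.10° from the x-axis; with |EM| = 13.1, M = (-3.806, -18.98). ∠EMS = 111.5° gives MS at 131.6° from the x-axis; with |MS| = 27.4, S = (-22.00, 1.507). Then |RS| = |S − R| = 18.33.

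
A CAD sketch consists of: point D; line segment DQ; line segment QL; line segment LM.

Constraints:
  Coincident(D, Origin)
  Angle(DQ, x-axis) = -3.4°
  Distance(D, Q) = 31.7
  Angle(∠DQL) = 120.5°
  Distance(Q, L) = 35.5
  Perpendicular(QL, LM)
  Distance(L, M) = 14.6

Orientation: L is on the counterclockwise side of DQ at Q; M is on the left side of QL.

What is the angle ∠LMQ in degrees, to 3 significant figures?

67.6°

∠DQL = 120.5°, so QL runs at -3.4° + (180° − 120.5°) = 56.1° from the x-axis; with |QL| = 35.5, L = Q + 35.5·(cos 56.1°, sin 56.1°) = (51.4, 27.6). QL is perpendicular to LM; with |LM| = 14.6 on the left of QL, M = L + 14.6·(-0.830, 0.558) = (39.3, 35.7). Then cos ∠LMQ = ML·MQ / (|ML||MQ|), giving 67.6°.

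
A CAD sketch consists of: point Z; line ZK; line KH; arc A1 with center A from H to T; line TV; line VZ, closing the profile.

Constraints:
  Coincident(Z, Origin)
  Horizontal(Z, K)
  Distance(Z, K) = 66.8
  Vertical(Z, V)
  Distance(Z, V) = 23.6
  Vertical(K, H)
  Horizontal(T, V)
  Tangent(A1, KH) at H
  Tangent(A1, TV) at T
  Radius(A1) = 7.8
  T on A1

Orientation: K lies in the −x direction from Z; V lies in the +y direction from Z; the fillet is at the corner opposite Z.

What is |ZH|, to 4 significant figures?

68.64

Z is at the origin; Z and K share the same y with |ZK| = 66.8 and K on the −x side, so K = (-66.80, 0.000). ZV is vertical with |ZV| = 23.6 and V on the +y side, so V = (0.000, 23.60). The virtual corner opposite Z is at (-66.80, 23.60). Since A1 is tangent to KH there, AH ⟂ KH and the tangent condition forces AT to be normal to TV, with radius 7.8, so the center A sits 7.8 in from both sides at A = (-59.00, 15.80). That places the tangent points at H = (-66.80, 15.80) on KH and T = (-59.00, 23.60) on TV. Then |ZH| = |H − Z| = 68.64.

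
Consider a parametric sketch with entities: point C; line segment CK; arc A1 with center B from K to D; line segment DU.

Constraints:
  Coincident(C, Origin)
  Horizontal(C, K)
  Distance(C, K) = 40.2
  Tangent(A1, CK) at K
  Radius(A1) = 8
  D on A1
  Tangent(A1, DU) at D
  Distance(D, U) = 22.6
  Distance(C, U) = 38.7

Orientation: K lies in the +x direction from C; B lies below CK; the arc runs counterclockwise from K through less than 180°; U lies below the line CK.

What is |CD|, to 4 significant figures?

33.00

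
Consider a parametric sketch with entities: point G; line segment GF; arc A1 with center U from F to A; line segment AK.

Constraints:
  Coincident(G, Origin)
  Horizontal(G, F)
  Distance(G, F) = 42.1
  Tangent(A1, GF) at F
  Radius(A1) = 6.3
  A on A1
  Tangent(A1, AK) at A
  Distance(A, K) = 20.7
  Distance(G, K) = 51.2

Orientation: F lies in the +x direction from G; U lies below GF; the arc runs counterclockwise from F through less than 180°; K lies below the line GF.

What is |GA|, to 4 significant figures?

37.10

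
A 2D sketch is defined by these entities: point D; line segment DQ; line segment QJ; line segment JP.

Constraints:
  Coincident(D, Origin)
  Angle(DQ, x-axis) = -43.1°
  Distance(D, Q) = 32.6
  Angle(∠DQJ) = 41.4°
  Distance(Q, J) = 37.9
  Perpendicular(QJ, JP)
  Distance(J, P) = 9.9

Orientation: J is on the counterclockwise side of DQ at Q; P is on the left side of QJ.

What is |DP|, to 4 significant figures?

17.80

D is at the origin; DQ runs at -43.1° with length 32.6, so Q = 32.6·(cos -43.1°, sin -43.1°) = (23.80, -22.27). ∠DQJ = 41.4°, so QJ runs at -43.1° + (180° − 41.4°) = 95.50° from the x-axis; with |QJ| = 37.9, J = Q + 37.9·(cos 95.50°, sin 95.50°) = (20.17, 15.45). QJ ⟂ JP; with |JP| = 9.9 on the left of QJ, P = J + 9.9·(-0.9954, -0.09585) = (10.32, 14.50). Then |DP| = |P − D| = 17.80.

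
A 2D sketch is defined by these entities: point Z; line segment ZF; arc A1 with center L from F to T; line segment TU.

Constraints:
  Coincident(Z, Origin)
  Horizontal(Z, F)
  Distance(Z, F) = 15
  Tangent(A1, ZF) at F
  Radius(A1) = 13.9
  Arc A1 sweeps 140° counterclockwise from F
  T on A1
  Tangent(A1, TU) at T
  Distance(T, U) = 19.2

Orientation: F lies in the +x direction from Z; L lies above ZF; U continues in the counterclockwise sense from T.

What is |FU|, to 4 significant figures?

37.34

Z is at the origin; ZF is horizontal with |ZF| = 15.0 and F on the +x side, so F = (15.00, 0.000). The tangent condition forces LF to be normal to ZF, so L = F + (0, 13.9) = (15.00, 13.90). On A1, F sits at bearing -90° from L; a 140° counterclockwise sweep puts T at bearing 50°, so T = L + 13.9·(cos 50°, sin 50°) = (23.93, 24.55). Since A1 is tangent to TU there, LT ⟂ TU, so TU runs along (−sin 50°, cos 50°); with |TU| = 19.2, U = (9.227, 36.89). Then |FU| = |U − F| = 37.34.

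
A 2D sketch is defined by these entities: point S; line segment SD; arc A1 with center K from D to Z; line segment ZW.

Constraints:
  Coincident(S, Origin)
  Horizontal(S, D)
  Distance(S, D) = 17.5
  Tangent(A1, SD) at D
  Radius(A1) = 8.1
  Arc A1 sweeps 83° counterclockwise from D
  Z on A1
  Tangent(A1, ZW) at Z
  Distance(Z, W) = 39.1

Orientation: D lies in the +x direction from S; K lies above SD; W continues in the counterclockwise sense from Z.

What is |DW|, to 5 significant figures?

47.673

S is at the origin; S and D share the same y with |SD| = 17.5 and D on the +x side, so D = (17.500, 0.0000). Tangency of A1 to SD means the radius KD is perpendicular to SD, so K = D + (0, 8.1) = (17.500, 8.1000). On A1, D sits at bearing -90° from K; an 83° counterclockwise sweep puts Z at bearing -7°, so Z = K + 8.1·(cos -7°, sin -7°) = (25.540, 7.1129). A1 meets ZW tangentially, so KZ is at right angles to ZW, so ZW runs along (−sin -7°, cos -7°); with |ZW| = 39.1, W = (30.305, 45.921). Then |DW| = |W − D| = 47.673.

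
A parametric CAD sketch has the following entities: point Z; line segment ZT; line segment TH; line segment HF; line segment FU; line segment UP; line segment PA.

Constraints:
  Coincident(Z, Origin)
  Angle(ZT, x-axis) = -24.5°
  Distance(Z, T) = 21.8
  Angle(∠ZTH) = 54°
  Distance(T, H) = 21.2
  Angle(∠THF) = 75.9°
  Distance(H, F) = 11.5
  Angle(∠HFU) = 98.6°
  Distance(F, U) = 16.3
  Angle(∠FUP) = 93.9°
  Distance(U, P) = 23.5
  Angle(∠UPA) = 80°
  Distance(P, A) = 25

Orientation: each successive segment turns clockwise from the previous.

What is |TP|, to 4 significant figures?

14.18

Z is at the origin; ZT runs at -24.5° with length 21.8, so T = (19.84, -9.040). ∠ZTH = 54.0° gives TH at -150.5° from the x-axis; with |TH| = 21.2, H = (1.386, -19.48). ∠THF = 75.9° gives HF at 105.4° from the x-axis; with |HF| = 11.5, F = (-1.668, -8.393). ∠HFU = 98.6° gives FU at 24.00° from the x-axis; with |FU| = 16.3, U = (13.22, -1.763). ∠FUP = 93.9° gives UP at -62.10° from the x-axis; with |UP| = 23.5, P = (24.22, -22.53). Then |TP| = |P − T| = 14.18.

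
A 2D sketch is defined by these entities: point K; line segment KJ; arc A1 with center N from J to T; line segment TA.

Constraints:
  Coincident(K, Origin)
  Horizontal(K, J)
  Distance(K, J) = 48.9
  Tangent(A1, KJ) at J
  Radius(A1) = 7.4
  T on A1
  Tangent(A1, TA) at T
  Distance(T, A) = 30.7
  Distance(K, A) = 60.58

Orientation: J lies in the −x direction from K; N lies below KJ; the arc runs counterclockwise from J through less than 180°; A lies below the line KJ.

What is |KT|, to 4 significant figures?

56.77

K is at the origin; KJ is horizontal with |KJ| = 48.9 and J on the −x side, so J = (-48.90, 0.000). Tangency of A1 to KJ means the radius NJ is perpendicular to KJ, so N = J + (0, -7.4) = (-48.90, -7.400). Since NT ⟂ TA (tangency), |NA| = √(7.4² + 30.7²) = 31.58 regardless of where T sits on A1. So A lies on both circle(K, 60.58) and circle(N, 31.58); the below-KJ intersection is A = (-46.45, -38.88). T is the foot of the tangent from A: T = (-55.94, -9.686).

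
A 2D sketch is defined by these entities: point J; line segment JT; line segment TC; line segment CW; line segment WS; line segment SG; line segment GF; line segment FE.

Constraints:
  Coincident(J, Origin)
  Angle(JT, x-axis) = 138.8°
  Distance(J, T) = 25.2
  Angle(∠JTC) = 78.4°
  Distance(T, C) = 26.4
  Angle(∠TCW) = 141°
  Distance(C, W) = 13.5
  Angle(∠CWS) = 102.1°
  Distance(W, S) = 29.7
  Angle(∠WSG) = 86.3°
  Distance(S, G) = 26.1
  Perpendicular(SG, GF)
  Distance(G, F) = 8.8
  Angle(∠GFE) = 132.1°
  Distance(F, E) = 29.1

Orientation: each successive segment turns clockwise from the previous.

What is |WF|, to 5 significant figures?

31.923

J is at the origin; JT runs at 138.8° with length 25.2, so T = (-18.961, 16.599). ∠JTC = 78.4° gives TC at 37.200° from the x-axis; with |TC| = 26.4, C = (2.0675, 32.560). ∠TCW = 141.0° gives CW at -1.8000° from the x-axis; with |CW| = 13.5, W = (15.561, 32.136). ∠CWS = 102.1° gives WS at -79.700° from the x-axis; with |WS| = 29.7, S = (20.871, 2.9150). ∠WSG = 86.3° gives SG at -173.40° from the x-axis; with |SG| = 26.1, G = (-5.0557, -0.084899). SG is perpendicular to GF, so GF runs at 96.600°; with |GF| = 8.8, F = (-6.0672, 8.6568). Then |WF| = |F − W| = 31.923.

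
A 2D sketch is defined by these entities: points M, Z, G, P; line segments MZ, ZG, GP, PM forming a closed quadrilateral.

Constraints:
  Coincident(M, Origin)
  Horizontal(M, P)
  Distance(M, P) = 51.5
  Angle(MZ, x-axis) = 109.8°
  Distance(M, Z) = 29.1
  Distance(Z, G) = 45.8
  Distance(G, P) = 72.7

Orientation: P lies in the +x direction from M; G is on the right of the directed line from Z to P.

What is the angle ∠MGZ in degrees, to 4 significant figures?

35.88°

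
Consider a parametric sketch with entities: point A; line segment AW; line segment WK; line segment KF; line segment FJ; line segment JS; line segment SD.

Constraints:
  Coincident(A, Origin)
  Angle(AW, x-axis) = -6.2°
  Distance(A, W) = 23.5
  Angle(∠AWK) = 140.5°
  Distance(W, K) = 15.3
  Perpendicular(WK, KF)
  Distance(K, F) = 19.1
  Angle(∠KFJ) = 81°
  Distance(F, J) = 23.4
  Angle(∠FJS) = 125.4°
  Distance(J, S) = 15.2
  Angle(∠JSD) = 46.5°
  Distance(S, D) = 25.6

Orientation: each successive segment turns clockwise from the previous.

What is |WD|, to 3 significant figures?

13.6

∠FJS = 125.4° gives JS at 70.7° from the x-axis; with |JS| = 15.2, S = (11.9, 6.62). ∠JSD = 46.5° gives SD at -62.8° from the x-axis; with |SD| = 25.6, D = (23.6, -16.2). Then |WD| = |D − W| = 13.6.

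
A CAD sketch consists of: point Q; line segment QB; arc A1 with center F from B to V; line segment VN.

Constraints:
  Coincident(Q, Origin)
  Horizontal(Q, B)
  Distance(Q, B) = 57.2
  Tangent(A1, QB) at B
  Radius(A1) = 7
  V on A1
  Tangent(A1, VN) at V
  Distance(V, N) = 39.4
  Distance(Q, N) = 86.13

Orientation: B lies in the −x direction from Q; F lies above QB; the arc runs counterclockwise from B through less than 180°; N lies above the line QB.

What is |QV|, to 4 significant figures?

52.71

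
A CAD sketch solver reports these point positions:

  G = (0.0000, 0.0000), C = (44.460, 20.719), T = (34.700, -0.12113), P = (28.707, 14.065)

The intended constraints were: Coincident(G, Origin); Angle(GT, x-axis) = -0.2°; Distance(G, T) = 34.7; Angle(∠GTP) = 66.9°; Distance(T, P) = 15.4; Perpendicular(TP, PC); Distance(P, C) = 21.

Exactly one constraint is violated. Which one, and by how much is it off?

Distance(P, C) = 21 — off by 3.90.

G = (0.00, 0.00) ✓; GT at -0.2000° ✓; |GT| = 34.70 ✓; ∠GTP = 66.90° ✓; |TP| = 15.40 ✓; ∠(TP, PC) = 90.00° ✓; |PC| = 17.10 ✗.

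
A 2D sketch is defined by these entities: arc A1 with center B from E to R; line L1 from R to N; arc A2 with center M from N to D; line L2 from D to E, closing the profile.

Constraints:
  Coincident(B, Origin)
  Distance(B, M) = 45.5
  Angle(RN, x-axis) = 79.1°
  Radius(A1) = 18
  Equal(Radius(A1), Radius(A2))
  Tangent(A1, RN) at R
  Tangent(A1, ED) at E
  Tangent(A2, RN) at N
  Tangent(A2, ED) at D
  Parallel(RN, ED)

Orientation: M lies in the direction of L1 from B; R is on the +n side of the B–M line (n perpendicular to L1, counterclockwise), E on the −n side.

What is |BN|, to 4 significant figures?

48.93

Tangency of A1 to both parallel lines with radius 18.0 puts R and E at B ± 18.0·n: R = (-17.68, 3.404), E = (17.68, -3.404). Equal radii place N and D the same way about M: N = M + 18.0·n = (-9.071, 48.08), D = M − 18.0·n = (26.28, 41.28). Then |BN| = |N − B| = 48.93.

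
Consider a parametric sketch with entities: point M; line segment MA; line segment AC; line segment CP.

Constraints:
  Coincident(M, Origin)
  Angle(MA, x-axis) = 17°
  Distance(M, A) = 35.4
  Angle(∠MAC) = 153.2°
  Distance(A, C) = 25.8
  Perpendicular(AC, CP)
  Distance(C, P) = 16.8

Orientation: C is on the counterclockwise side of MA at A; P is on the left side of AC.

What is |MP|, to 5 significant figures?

57.404

M is at the origin; MA runs at 17.0° with length 35.4, so A = 35.4·(cos 17.0°, sin 17.0°) = (33.853, 10.350). ∠MAC = 153.2°, so AC runs at 17.0° + (180° − 153.2°) = 43.800° from the x-axis; with |AC| = 25.8, C = A + 25.8·(cos 43.800°, sin 43.800°) = (52.475, 28.207). The perpendicularity gives CP at right angles to AC; with |CP| = 16.8 on the left of AC, P = C + 16.8·(-0.69214, 0.72176) = (40.847, 40.333). Then |MP| = |P − M| = 57.404.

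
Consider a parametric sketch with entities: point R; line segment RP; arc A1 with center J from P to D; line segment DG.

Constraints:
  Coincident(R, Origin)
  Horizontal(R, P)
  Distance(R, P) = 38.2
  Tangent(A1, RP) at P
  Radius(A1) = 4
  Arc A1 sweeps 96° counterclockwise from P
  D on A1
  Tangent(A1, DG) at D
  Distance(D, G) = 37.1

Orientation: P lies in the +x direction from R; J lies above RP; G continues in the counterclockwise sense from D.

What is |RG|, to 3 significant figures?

56.3

R is at the origin; RP is horizontal with |RP| = 38.2 and P on the +x side, so P = (38.2, 0.00). A1 meets RP tangentially, so JP is at right angles to RP, so J = P + (0, 4) = (38.2, 4.00). On A1, P sits at bearing -90° from J; a 96° counterclockwise sweep puts D at bearing 6°, so D = J + 4.0·(cos 6°, sin 6°) = (42.2, 4.42). A1 meets DG tangentially, so JD is at right angles to DG, so DG runs along (−sin 6°, cos 6°); with |DG| = 37.1, G = (38.3, 41.3). Then |RG| = |G − R| = 56.3.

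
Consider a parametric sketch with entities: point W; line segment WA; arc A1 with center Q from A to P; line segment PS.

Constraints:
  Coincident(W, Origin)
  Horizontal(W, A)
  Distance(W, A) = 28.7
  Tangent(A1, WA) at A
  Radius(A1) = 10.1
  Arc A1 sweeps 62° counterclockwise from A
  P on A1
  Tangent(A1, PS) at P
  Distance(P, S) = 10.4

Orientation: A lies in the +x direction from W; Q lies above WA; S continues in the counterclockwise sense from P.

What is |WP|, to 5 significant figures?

37.997

Tangency of A1 to WA means the radius QA is perpendicular to WA, so Q = A + (0, 10.1) = (28.700, 10.100). On A1, A sits at bearing -90° from Q; a 62° counterclockwise sweep puts P at bearing -28°, so P = Q + 10.1·(cos -28°, sin -28°) = (37.618, 5.3583). Then |WP| = |P − W| = 37.997.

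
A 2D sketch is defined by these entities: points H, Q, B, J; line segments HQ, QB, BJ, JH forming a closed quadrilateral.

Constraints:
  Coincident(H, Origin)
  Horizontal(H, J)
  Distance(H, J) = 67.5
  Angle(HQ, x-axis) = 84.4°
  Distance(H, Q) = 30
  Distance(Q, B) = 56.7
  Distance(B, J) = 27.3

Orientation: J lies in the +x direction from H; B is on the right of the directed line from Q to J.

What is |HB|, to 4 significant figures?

43.79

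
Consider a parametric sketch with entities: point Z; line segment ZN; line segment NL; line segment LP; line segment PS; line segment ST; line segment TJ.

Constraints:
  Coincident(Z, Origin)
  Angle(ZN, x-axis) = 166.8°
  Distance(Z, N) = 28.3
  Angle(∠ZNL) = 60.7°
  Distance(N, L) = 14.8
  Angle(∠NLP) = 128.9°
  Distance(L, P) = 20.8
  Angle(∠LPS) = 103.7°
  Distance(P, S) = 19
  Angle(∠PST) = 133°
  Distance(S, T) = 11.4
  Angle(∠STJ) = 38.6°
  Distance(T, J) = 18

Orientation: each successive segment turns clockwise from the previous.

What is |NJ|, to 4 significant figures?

26.71

Z is at the origin; ZN runs at 166.8° with length 28.3, so N = (-27.55, 6.462). ∠ZNL = 60.7° gives NL at 47.50° from the x-axis; with |NL| = 14.8, L = (-17.55, 17.37). ∠NLP = 128.9° gives LP at -3.600° from the x-axis; with |LP| = 20.8, P = (3.205, 16.07). ∠LPS = 103.7° gives PS at -79.90° from the x-axis; with |PS| = 19.0, S = (6.537, -2.638). ∠PST = 133.0° gives ST at -126.9° from the x-axis; with |ST| = 11.4, T = (-0.3074, -11.75). ∠STJ = 38.6° gives TJ at 91.70° from the x-axis; with |TJ| = 18.0, J = (-0.8414, 6.238). Then |NJ| = |J − N| = 26.71.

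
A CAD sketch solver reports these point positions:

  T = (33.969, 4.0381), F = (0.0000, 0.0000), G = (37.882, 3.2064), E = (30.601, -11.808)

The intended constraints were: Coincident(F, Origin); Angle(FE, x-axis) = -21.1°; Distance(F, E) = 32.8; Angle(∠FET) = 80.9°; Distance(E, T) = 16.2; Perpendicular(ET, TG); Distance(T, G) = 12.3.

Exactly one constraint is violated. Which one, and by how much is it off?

Distance(T, G) = 12.3 — off by 8.30.

F = (0.00, 0.00) ✓; FE at -21.10° ✓; |FE| = 32.80 ✓; ∠FET = 80.90° ✓; |ET| = 16.20 ✓; ∠(ET, TG) = 90.00° ✓; |TG| = 4.000 ✗.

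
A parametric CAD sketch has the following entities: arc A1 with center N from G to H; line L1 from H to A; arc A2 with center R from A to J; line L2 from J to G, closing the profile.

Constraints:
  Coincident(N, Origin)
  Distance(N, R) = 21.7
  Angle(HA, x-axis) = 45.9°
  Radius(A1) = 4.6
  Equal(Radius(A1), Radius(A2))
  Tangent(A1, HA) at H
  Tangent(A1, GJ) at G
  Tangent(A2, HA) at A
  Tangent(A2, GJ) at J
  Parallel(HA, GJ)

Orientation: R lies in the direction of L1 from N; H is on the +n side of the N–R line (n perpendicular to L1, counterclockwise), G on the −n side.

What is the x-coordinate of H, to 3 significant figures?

-3.30

The slot axis is L1's direction at 45.9°, so u = (cos 45.9°, sin 45.9°) = (0.696, 0.718) and n = (−sin 45.9°, cos 45.9°) = (-0.718, 0.696). N is at the origin and R lies 21.7 along u from N, so R = 21.7·u = (15.1, 15.6). Tangency of A1 to both parallel lines with radius 4.6 puts H and G at N ± 4.6·n: H = (-3.30, 3.20), G = (3.30, -3.20). So H.x = -3.30.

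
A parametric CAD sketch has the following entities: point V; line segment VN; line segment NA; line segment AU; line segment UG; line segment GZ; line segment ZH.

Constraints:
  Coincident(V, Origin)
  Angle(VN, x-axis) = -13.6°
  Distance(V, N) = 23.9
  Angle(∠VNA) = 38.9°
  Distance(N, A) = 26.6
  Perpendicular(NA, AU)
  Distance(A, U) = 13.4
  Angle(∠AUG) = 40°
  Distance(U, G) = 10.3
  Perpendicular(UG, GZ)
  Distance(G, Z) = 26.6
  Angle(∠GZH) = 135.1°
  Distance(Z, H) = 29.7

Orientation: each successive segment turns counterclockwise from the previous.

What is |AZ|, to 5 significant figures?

17.987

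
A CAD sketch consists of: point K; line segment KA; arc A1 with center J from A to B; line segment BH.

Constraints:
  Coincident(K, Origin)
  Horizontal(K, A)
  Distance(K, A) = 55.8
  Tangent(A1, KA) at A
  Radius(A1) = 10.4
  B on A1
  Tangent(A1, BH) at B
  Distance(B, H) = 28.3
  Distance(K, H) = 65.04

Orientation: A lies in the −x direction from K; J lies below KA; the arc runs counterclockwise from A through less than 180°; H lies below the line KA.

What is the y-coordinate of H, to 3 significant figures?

-40.2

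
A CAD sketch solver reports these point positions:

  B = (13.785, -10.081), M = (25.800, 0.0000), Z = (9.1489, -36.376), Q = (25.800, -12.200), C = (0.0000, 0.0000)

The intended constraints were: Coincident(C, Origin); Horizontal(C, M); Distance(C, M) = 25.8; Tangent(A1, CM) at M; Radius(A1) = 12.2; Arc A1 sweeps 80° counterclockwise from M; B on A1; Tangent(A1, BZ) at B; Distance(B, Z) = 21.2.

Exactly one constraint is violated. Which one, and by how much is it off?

Distance(B, Z) = 21.2 — off by 5.50.

C = (0.00, 0.00) ✓; C.y = 0.00, M.y = 0.00 ✓; |CM| = 25.80 ✓; ∠(QM, MC) = 90.00° ✓; |QM| = 12.20 ✓; bearing(Q→B) − bearing(Q→M) = 80.00° ✓; |QB| = 12.20 ✓; ∠(QB, BZ) = 90.00° ✓; |BZ| = 26.70 ✗.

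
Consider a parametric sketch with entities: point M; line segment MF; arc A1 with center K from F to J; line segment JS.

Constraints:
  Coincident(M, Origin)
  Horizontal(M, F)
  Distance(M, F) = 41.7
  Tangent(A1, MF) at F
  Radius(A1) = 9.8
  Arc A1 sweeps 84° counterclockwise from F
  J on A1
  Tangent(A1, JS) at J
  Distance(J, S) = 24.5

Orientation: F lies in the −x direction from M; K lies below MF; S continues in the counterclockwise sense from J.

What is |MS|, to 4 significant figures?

63.37

On A1, F sits at bearing 90° from K; an 84° counterclockwise sweep puts J at bearing 174°, so J = K + 9.8·(cos 174°, sin 174°) = (-51.45, -8.776). A1 meets JS tangentially, so KJ is at right angles to JS, so JS runs along (−sin 174°, cos 174°); with |JS| = 24.5, S = (-54.01, -33.14). Then |MS| = |S − M| = 63.37.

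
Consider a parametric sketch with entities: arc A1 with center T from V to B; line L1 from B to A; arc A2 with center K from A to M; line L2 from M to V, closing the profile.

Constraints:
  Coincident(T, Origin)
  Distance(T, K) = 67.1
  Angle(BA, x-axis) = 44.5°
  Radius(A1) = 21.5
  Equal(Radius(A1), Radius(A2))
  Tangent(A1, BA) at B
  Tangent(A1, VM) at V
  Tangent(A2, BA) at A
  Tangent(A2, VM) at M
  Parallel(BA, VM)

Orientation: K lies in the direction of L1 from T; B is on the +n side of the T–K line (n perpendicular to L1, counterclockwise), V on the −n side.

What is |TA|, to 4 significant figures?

70.46

Tangency of A1 to both parallel lines with radius 21.5 puts B and V at T ± 21.5·n: B = (-15.07, 15.33), V = (15.07, -15.33). Equal radii place A and M the same way about K: A = K + 21.5·n = (32.79, 62.37), M = K − 21.5·n = (62.93, 31.70). Then |TA| = |A − T| = 70.46.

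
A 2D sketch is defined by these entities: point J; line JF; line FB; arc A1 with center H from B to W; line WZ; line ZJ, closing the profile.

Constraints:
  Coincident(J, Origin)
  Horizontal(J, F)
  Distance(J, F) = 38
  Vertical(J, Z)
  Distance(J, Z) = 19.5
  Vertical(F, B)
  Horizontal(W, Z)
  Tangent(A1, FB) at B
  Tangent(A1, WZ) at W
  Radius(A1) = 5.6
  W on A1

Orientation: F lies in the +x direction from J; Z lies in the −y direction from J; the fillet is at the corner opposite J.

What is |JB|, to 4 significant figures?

40.46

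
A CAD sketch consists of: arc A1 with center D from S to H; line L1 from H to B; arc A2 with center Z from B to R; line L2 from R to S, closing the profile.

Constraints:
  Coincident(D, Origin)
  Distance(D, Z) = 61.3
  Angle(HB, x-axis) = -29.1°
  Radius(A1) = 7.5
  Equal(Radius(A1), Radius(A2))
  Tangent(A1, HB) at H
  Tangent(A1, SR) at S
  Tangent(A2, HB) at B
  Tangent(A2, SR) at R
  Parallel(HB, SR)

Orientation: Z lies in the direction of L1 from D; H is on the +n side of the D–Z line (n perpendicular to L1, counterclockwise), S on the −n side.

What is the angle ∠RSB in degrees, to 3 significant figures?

13.7°

The slot axis is L1's direction at -29.1°, so u = (cos -29.1°, sin -29.1°) = (0.874, -0.486) and n = (−sin -29.1°, cos -29.1°) = (0.486, 0.874). D is at the origin and Z lies 61.3 along u from D, so Z = 61.3·u = (53.6, -29.8). Tangency of A1 to both parallel lines with radius 7.5 puts H and S at D ± 7.5·n: H = (3.65, 6.55), S = (-3.65, -6.55). Equal radii place B and R the same way about Z: B = Z + 7.5·n = (57.2, -23.3), R = Z − 7.5·n = (49.9, -36.4). Then cos ∠RSB = SR·SB / (|SR||SB|), giving 13.7°.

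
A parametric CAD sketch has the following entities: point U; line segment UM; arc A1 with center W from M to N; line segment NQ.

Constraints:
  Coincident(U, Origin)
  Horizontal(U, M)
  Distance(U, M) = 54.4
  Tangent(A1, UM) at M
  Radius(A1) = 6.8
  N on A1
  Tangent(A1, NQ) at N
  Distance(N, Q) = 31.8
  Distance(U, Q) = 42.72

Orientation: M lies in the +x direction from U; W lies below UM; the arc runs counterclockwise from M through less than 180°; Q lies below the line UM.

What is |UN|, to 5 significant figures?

48.851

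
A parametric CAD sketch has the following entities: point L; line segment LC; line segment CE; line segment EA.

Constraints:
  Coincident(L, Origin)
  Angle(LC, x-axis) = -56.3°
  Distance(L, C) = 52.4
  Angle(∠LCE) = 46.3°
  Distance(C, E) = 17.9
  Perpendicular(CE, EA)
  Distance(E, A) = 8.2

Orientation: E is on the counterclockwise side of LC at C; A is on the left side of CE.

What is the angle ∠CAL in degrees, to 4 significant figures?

146.3°

L is at the origin; LC runs at -56.3° with length 52.4, so C = 52.4·(cos -56.3°, sin -56.3°) = (29.07, -43.59). ∠LCE = 46.3°, so CE runs at -56.3° + (180° − 46.3°) = 77.40° from the x-axis; with |CE| = 17.9, E = C + 17.9·(cos 77.40°, sin 77.40°) = (32.98, -26.13). CE ⟂ EA; with |EA| = 8.2 on the left of CE, A = E + 8.2·(-0.9759, 0.2181) = (24.98, -24.34). Then cos ∠CAL = AC·AL / (|AC||AL|), giving 146.3°.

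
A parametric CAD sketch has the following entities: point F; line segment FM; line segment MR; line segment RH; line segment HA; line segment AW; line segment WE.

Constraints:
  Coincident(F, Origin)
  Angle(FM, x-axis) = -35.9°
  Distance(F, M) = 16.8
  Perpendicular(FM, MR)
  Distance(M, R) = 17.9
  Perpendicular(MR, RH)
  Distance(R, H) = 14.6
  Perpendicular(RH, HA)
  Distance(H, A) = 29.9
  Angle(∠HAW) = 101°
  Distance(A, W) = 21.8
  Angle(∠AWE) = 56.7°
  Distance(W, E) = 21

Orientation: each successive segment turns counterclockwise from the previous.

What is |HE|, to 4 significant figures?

19.86

∠HAW = 101.0° gives AW at -46.90° from the x-axis; with |AW| = 21.8, W = (9.641, -26.93). ∠AWE = 56.7° gives WE at 76.40° from the x-axis; with |WE| = 21.0, E = (14.58, -6.517). Then |HE| = |E − H| = 19.86.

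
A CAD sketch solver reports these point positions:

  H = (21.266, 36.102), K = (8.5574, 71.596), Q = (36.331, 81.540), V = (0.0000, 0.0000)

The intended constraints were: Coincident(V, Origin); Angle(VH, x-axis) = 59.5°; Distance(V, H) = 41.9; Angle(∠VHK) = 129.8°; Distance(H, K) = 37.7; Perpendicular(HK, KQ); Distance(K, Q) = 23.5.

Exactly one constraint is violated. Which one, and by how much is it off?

Distance(K, Q) = 23.5 — off by 6.00.

V = (0.00, 0.00) ✓; VH at 59.50° ✓; |VH| = 41.90 ✓; ∠VHK = 129.8° ✓; |HK| = 37.70 ✓; ∠(HK, KQ) = 90.00° ✓; |KQ| = 29.50 ✗.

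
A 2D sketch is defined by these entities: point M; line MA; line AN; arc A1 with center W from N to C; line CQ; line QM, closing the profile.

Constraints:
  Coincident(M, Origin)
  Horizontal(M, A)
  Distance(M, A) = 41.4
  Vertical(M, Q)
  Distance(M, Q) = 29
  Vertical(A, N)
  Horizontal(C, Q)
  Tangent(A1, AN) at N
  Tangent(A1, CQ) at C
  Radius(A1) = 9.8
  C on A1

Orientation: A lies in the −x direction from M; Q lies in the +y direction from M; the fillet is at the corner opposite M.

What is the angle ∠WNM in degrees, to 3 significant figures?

24.9°

The virtual corner opposite M is at (-41.4, 29.0). The tangent condition forces WN to be normal to AN and A1 meets CQ tangentially, so WC is at right angles to CQ, with radius 9.8, so the center W sits 9.8 in from both sides at W = (-31.6, 19.2). That places the tangent points at N = (-41.4, 19.2) on AN and C = (-31.6, 29.0) on CQ. Then cos ∠WNM = NW·NM / (|NW||NM|), giving 24.9°.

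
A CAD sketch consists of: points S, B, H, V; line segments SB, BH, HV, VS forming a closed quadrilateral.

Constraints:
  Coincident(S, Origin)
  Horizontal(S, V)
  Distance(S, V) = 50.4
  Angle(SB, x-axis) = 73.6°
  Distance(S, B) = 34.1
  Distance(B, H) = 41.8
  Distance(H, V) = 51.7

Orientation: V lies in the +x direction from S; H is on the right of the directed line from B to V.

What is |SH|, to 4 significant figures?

7.821

Checks: S.y = 0.00, V.y = 0.00 ✓; |BH| = 41.80 ✓; |HV| = 51.70 ✓.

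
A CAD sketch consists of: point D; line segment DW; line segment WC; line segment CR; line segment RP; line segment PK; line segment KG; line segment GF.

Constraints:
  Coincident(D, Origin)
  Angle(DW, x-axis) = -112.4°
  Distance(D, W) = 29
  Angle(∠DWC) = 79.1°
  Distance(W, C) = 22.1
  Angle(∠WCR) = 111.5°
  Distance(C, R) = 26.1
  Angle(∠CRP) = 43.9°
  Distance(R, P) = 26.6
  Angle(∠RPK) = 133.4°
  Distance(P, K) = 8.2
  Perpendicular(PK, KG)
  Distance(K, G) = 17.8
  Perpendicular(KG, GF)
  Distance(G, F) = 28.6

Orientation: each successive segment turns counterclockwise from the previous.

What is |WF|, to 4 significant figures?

40.90

PK ⟂ KG, so KG runs at -30.30°; with |KG| = 17.8, G = (10.14, -31.42). The perpendicularity gives GF at right angles to KG, so GF runs at 59.70°; with |GF| = 28.6, F = (24.57, -6.725). Then |WF| = |F − W| = 40.90.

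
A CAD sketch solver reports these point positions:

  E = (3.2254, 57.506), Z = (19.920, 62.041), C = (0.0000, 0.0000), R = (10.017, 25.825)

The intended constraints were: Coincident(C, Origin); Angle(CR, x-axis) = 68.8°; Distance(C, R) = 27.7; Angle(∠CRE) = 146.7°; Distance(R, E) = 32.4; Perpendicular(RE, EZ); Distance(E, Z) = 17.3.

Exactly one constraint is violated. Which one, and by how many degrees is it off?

Perpendicular(RE, EZ) — off by 3.10°.

C = (0.00, 0.00) ✓; CR at 68.80° ✓; |CR| = 27.70 ✓; ∠CRE = 146.7° ✓; |RE| = 32.40 ✓; ∠(RE, EZ) = 86.90° ✗; |EZ| = 17.30 ✓.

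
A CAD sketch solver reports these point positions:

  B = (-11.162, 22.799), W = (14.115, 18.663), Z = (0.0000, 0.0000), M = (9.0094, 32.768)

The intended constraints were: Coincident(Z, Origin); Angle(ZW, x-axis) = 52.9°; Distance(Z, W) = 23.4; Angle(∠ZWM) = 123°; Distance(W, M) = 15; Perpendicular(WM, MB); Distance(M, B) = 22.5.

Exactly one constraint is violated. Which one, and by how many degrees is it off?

Perpendicular(WM, MB) — off by 6.40°.

Z = (0.00, 0.00) ✓; ZW at 52.90° ✓; |ZW| = 23.40 ✓; ∠ZWM = 123.0° ✓; |WM| = 15.00 ✓; ∠(WM, MB) = 96.40° ✗; |MB| = 22.50 ✓.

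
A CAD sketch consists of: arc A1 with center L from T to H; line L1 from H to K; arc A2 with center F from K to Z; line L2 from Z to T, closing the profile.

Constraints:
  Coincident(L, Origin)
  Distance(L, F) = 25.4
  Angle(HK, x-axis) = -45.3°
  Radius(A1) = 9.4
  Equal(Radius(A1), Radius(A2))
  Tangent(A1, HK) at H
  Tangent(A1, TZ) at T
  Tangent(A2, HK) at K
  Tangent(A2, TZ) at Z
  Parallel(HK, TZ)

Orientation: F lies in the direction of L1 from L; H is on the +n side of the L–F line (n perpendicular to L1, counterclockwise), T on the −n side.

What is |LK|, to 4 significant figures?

27.08

Tangency of A1 to both parallel lines with radius 9.4 puts H and T at L ± 9.4·n: H = (6.682, 6.612), T = (-6.682, -6.612). Equal radii place K and Z the same way about F: K = F + 9.4·n = (24.55, -11.44), Z = F − 9.4·n = (11.18, -24.67). Then |LK| = |K − L| = 27.08.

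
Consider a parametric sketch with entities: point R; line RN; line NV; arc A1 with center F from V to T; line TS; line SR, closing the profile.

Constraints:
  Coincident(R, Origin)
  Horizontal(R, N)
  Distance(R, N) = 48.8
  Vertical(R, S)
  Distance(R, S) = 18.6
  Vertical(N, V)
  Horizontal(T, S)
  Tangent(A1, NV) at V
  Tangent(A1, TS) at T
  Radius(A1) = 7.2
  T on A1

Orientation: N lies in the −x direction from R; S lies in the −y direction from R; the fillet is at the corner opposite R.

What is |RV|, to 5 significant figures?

50.114

R is at the origin; R and N share the same y with |RN| = 48.8 and N on the −x side, so N = (-48.800, 0.0000). RS is vertical with |RS| = 18.6 and S on the −y side, so S = (0.0000, -18.600). The virtual corner opposite R is at (-48.800, -18.600). Tangency of A1 to NV means the radius FV is perpendicular to NV and the tangent condition forces FT to be normal to TS, with radius 7.2, so the center F sits 7.2 in from both sides at F = (-41.600, -11.400). That places the tangent points at V = (-48.800, -11.400) on NV and T = (-41.600, -18.600) on TS. Then |RV| = |V − R| = 50.114.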